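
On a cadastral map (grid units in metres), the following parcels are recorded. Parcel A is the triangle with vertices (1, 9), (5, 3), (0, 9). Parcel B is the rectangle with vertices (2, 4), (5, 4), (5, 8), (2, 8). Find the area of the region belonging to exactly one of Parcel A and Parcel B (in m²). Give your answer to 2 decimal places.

12.47

|Parcel A| = 3, |Parcel B| = 12, |Parcel A∩Parcel B| = 1.2667.
|Parcel A △ Parcel B| = |Parcel A| + |Parcel B| − 2·|Parcel A∩Parcel B| = 3 + 12 − 2.5333 = 12.47.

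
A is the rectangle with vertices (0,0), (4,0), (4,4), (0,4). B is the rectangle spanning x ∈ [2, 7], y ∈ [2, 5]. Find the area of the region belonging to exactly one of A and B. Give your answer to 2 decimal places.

|A∩B|: x∈[2,4], y∈[2,4] → 2·2 = 4.
|A △ B| = |A| + |B| − 2·|A∩B| = 16 + 15 − 8 = 23.00.

23.00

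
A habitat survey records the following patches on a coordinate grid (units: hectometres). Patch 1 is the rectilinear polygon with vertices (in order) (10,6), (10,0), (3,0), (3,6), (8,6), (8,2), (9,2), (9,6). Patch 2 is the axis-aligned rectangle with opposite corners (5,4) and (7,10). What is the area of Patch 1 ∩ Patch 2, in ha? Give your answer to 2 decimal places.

4.00

The intersection is the polygon with vertices (7,6), (7,4), (5,4), (5,6).
By the shoelace formula its area is 4.00.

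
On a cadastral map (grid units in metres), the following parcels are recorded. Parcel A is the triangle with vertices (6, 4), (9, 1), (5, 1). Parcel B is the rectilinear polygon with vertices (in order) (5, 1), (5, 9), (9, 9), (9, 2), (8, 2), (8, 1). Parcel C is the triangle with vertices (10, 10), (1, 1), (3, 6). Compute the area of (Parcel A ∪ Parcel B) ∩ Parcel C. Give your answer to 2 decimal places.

The region (Parcel A ∪ Parcel B) ∩ Parcel C is the polygon with vertices (5,7.143), (8.25,9), (9,9), (5,5).
By the shoelace formula its area is 4.98.

4.98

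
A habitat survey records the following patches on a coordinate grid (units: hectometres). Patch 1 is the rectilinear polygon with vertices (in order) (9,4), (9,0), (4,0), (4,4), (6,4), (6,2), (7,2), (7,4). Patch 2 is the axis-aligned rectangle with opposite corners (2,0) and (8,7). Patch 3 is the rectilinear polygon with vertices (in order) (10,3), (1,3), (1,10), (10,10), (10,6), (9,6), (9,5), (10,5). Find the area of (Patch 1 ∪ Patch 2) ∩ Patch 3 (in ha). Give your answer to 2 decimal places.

25.00

The region (Patch 1 ∪ Patch 2) ∩ Patch 3 is the polygon with vertices (2,7), (8,7), (8,4), (9,4), (9,3), (2,3).
By the shoelace formula its area is 25.00.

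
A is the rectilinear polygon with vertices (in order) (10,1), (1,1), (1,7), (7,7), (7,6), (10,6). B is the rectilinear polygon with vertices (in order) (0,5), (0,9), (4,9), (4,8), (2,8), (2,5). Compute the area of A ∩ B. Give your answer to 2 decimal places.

The intersection is the polygon with vertices (1,7), (2,7), (2,5), (1,5).
By the shoelace formula its area is 2.00.

2.00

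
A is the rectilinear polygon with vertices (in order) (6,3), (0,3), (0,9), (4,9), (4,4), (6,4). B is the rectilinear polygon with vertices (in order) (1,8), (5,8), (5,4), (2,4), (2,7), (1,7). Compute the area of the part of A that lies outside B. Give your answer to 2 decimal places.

|A| = 26, |A∩B| = 9.
|A ∖ B| = |A| − |A∩B| = 26 − 9 = 17.00.

17.00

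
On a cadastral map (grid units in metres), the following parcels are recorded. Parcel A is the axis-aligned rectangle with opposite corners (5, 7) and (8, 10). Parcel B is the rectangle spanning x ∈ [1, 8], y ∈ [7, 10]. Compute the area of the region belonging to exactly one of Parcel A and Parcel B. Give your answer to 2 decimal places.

|Parcel A∩Parcel B|: x∈[5,8], y∈[7,10] → 3·3 = 9.
|Parcel A △ Parcel B| = |Parcel A| + |Parcel B| − 2·|Parcel A∩Parcel B| = 9 + 21 − 18 = 12.00.

12.00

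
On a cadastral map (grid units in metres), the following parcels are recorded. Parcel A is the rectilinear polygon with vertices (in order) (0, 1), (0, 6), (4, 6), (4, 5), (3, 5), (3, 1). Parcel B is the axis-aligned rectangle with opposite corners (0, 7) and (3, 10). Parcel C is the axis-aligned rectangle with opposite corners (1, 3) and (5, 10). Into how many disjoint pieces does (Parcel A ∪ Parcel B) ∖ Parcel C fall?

2

(Parcel A ∪ Parcel B) ∖ Parcel C splits into 2 disjoint pieces (area 9, area 3).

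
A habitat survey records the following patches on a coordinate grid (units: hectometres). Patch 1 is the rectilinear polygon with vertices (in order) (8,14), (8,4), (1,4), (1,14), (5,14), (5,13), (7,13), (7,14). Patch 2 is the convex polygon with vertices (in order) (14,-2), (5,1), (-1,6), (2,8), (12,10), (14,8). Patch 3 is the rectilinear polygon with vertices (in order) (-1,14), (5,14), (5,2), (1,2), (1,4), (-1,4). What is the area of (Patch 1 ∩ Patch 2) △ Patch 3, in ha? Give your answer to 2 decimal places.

|Patch 1 ∩ Patch 2| = 31.2.
|(Patch 1 ∩ Patch 2) ∩ Patch 3| = 16.5.
|(Patch 1 ∩ Patch 2) △ Patch 3| = 31.2 + 68 − 33 = 66.20.

66.20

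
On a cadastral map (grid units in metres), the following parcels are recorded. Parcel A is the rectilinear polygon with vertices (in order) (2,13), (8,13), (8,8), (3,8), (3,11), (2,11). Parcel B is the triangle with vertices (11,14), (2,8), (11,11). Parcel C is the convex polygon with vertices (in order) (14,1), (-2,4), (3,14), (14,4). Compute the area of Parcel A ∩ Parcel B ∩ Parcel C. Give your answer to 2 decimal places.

3.90

The intersection is the polygon with vertices (3,8.333), (3,8.667), (6.385,10.923), (7.561,9.854).
By the shoelace formula its area is 3.90.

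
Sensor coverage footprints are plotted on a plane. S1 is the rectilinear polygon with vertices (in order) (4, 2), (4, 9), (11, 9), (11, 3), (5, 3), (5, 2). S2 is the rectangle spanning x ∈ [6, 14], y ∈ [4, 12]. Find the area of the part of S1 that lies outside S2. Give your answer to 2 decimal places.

|S1| = 43, |S1∩S2| = 25.
|S1 ∖ S2| = |S1| − |S1∩S2| = 43 − 25 = 18.00.

18.00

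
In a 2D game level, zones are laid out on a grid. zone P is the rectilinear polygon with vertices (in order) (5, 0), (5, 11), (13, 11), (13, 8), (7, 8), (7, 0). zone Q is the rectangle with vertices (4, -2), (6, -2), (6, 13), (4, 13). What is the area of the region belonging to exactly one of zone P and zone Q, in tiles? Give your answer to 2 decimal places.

|zone P| = 40, |zone Q| = 30, |zone P∩zone Q| = 11.
|zone P △ zone Q| = |zone P| + |zone Q| − 2·|zone P∩zone Q| = 40 + 30 − 22 = 48.00.

48.00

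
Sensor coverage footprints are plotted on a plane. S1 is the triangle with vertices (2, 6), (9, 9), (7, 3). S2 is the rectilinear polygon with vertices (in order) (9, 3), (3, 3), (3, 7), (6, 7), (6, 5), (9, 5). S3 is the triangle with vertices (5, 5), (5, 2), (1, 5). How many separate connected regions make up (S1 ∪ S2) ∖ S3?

2

(S1 ∪ S2) ∖ S3 splits into 2 disjoint pieces (area 22.5143, area 0.1667).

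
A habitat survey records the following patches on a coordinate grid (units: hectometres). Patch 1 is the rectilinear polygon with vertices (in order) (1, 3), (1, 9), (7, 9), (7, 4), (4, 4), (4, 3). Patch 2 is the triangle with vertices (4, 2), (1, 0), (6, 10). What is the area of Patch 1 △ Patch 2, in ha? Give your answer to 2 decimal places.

31.75

|Patch 1| = 33, |Patch 2| = 10, |Patch 1∩Patch 2| = 5.625.
|Patch 1 △ Patch 2| = |Patch 1| + |Patch 2| − 2·|Patch 1∩Patch 2| = 33 + 10 − 11.25 = 31.75.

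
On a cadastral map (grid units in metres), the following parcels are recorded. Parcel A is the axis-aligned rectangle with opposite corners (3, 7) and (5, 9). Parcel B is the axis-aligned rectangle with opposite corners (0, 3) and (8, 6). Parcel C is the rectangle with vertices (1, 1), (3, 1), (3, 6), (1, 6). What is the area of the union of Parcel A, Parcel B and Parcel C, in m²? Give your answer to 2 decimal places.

By inclusion–exclusion:
Individual areas: |Parcel A| = 4, |Parcel B| = 24, |Parcel C| = 10.
|Parcel A∩Parcel B| = 0 (no overlap).
|Parcel A∩Parcel C| = 0 (no overlap).
|Parcel B∩Parcel C|: x∈[1,3], y∈[3,6] → 2·3 = 6.
|Parcel A∩Parcel B∩Parcel C| = 0.
|Parcel A ∪ Parcel B ∪ Parcel C| = 38 − 6 + 0 = 32.00.

32.00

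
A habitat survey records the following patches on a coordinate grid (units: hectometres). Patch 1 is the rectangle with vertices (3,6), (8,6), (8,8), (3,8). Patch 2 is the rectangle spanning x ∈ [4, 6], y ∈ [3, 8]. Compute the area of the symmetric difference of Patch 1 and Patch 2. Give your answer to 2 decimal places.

|Patch 1∩Patch 2|: x∈[4,6], y∈[6,8] → 2·2 = 4.
|Patch 1 △ Patch 2| = |Patch 1| + |Patch 2| − 2·|Patch 1∩Patch 2| = 10 + 10 − 8 = 12.00.

12.00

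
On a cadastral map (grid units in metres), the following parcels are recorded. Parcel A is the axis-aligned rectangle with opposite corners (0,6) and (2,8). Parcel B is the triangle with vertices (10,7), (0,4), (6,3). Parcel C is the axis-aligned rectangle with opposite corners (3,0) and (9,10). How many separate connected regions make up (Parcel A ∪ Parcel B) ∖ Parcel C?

3

(Parcel A ∪ Parcel B) ∖ Parcel C splits into 3 disjoint pieces (area 4, area 2.1, area 0.35).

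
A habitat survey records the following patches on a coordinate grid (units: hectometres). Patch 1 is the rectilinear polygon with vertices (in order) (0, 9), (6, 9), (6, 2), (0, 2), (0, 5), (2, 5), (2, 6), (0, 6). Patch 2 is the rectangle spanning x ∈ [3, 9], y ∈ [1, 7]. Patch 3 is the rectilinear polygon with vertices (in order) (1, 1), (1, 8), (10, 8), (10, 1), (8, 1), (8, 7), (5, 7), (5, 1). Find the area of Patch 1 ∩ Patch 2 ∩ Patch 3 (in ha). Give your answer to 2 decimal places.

10.00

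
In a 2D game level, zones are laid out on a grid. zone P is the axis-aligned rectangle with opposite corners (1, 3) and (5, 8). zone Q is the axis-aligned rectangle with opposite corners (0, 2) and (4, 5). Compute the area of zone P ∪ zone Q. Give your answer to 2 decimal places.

By inclusion–exclusion:
Individual areas: |zone P| = 20, |zone Q| = 12.
|zone P∩zone Q|: x∈[1,4], y∈[3,5] → 3·2 = 6.
|zone P ∪ zone Q| = 32 − 6 = 26.00.

26.00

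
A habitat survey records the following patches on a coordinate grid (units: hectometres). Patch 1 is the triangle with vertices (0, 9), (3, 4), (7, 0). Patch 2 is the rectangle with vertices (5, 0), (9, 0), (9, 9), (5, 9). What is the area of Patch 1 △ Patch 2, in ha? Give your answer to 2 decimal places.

38.86

|Patch 1| = 4, |Patch 2| = 36, |Patch 1∩Patch 2| = 0.5714.
|Patch 1 △ Patch 2| = |Patch 1| + |Patch 2| − 2·|Patch 1∩Patch 2| = 4 + 36 − 1.1429 = 38.86.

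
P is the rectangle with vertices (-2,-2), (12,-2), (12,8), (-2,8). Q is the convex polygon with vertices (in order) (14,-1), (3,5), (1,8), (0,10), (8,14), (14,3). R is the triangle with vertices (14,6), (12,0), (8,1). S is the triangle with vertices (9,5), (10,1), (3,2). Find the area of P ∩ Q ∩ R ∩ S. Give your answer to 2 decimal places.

0.52

The intersection is the polygon with vertices (9.655,2.379), (9.947,1.21), (8.923,1.769).
By the shoelace formula its area is 0.52.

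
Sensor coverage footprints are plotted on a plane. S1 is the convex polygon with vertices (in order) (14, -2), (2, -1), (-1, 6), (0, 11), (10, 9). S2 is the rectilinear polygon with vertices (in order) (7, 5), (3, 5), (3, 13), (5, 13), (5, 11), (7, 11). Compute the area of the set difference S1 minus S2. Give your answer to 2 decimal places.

113.00

|S1| = 133, |S1∩S2| = 20.
|S1 ∖ S2| = |S1| − |S1∩S2| = 133 − 20 = 113.00.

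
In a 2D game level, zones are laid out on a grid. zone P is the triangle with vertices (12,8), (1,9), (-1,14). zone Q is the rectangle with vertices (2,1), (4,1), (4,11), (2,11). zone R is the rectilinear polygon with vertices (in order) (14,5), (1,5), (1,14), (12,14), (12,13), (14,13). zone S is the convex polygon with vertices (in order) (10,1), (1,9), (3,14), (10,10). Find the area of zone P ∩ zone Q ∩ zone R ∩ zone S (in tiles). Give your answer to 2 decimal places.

The intersection is the polygon with vertices (4,11), (4,8.727), (2,8.909), (2,11).
By the shoelace formula its area is 4.36.

4.36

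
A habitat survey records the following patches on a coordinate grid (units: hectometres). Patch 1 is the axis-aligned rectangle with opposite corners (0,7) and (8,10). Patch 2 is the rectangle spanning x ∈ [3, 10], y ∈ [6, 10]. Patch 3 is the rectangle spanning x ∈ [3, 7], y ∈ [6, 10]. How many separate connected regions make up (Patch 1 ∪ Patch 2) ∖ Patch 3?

(Patch 1 ∪ Patch 2) ∖ Patch 3 splits into 2 disjoint pieces (area 12, area 9).

2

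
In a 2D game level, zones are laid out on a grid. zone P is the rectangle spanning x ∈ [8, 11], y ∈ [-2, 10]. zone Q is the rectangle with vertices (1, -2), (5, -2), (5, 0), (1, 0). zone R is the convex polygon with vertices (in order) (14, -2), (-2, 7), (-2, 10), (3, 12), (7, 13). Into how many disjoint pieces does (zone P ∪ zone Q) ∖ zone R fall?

3

(zone P ∪ zone Q) ∖ zone R splits into 3 disjoint pieces (area 7.5938, area 7.2429, area 8).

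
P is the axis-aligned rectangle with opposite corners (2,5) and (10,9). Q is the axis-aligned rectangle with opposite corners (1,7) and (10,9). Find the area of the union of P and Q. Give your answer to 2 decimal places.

By inclusion–exclusion:
Individual areas: |P| = 32, |Q| = 18.
|P∩Q|: x∈[2,10], y∈[7,9] → 8·2 = 16.
|P ∪ Q| = 50 − 16 = 34.00.

34.00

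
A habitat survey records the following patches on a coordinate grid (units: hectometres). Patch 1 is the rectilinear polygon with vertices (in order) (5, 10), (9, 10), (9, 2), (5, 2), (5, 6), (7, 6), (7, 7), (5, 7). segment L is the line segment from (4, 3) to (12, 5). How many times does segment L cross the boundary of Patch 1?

The segment meets the boundary at (9,4.25), (5,3.25).

2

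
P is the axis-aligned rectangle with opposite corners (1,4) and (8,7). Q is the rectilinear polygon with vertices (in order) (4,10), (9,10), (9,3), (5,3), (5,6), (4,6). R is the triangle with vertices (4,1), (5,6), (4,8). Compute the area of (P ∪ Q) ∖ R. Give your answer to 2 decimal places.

|P ∪ Q| = 43.
|(P ∪ Q) ∩ R| = 2.6.
|(P ∪ Q) ∖ R| = 43 − 2.6 = 40.40.

40.40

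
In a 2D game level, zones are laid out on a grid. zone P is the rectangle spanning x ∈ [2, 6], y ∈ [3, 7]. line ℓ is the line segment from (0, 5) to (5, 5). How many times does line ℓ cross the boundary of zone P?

1

The segment meets the boundary at (2,5).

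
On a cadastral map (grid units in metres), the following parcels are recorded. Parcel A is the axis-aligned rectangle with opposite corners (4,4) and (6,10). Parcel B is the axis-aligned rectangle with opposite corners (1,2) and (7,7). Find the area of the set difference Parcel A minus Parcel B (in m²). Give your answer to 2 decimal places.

6.00

|Parcel A∩Parcel B|: x∈[4,6], y∈[4,7] → 2·3 = 6.
|Parcel A| = 12.
|Parcel A ∖ Parcel B| = |Parcel A| − |Parcel A∩Parcel B| = 12 − 6 = 6.00.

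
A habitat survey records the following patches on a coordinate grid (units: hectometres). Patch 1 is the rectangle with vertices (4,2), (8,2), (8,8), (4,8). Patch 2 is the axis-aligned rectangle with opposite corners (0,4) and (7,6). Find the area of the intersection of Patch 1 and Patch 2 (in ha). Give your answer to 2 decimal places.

6.00

|Patch 1∩Patch 2|: x∈[4,7], y∈[4,6] → 3·2 = 6.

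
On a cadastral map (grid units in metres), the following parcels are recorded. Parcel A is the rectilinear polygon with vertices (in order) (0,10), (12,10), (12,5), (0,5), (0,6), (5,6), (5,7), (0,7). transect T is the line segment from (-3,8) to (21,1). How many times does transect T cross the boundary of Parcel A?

The segment meets the boundary at (7.286,5), (3.857,6), (0.429,7), (0,7.125).

4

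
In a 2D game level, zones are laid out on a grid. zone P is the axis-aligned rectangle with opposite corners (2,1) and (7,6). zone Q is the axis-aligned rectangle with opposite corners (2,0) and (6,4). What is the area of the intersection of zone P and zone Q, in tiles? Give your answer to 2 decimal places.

12.00

|zone P∩zone Q|: x∈[2,6], y∈[1,4] → 4·3 = 12.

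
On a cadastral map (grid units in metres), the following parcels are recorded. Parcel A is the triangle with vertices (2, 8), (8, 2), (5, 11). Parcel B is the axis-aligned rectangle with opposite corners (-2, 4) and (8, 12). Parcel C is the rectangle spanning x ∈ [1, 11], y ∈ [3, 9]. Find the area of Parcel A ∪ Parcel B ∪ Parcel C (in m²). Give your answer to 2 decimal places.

By inclusion–exclusion:
Individual areas: |Parcel A| = 18, |Parcel B| = 80, |Parcel C| = 60.
|Parcel A∩Parcel B| = 16.6667.
|Parcel A∩Parcel C| = 15.
|Parcel B∩Parcel C|: x∈[1,8], y∈[4,9] → 7·5 = 35.
|Parcel A∩Parcel B∩Parcel C| = 14.
|Parcel A ∪ Parcel B ∪ Parcel C| = 158 − 66.6667 + 14 = 105.33.

105.33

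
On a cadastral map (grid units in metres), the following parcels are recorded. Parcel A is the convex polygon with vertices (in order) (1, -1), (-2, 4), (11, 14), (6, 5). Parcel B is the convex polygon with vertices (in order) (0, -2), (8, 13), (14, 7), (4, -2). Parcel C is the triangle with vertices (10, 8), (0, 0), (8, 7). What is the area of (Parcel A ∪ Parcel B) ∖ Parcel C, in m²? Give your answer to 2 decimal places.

115.23

|Parcel A ∪ Parcel B| = 118.2288.
|(Parcel A ∪ Parcel B) ∩ Parcel C| = 2.9973.
|(Parcel A ∪ Parcel B) ∖ Parcel C| = 118.2288 − 2.9973 = 115.23.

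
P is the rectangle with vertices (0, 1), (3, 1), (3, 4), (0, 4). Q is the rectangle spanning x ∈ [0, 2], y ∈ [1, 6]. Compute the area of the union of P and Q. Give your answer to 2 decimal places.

By inclusion–exclusion:
Individual areas: |P| = 9, |Q| = 10.
|P∩Q|: x∈[0,2], y∈[1,4] → 2·3 = 6.
|P ∪ Q| = 19 − 6 = 13.00.

13.00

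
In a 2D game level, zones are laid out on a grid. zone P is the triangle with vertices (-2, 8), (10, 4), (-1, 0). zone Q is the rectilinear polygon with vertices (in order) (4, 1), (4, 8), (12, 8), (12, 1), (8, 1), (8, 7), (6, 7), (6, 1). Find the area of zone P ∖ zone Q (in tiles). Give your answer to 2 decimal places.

37.64

|zone P| = 46, |zone P∩zone Q| = 8.3636.
|zone P ∖ zone Q| = |zone P| − |zone P∩zone Q| = 46 − 8.3636 = 37.64.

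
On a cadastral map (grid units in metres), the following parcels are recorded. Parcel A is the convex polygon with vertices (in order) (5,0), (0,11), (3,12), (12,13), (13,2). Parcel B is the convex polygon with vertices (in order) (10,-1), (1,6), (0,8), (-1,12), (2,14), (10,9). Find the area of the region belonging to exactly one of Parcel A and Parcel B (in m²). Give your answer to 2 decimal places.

62.68

|Parcel A| = 119, |Parcel B| = 91.5, |Parcel A∩Parcel B| = 73.9092.
|Parcel A △ Parcel B| = |Parcel A| + |Parcel B| − 2·|Parcel A∩Parcel B| = 119 + 91.5 − 147.8184 = 62.68.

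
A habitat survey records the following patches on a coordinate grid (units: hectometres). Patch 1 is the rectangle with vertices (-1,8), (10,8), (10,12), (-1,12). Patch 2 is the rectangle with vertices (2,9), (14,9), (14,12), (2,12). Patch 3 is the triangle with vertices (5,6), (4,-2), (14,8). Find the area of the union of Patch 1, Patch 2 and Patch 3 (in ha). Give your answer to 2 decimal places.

By inclusion–exclusion:
Individual areas: |Patch 1| = 44, |Patch 2| = 36, |Patch 3| = 35.
|Patch 1∩Patch 2|: x∈[2,10], y∈[9,12] → 8·3 = 24.
|Patch 1∩Patch 3| = 0.
|Patch 2∩Patch 3| = 0.
|Patch 1∩Patch 2∩Patch 3| = 0.
|Patch 1 ∪ Patch 2 ∪ Patch 3| = 115 − 24 + 0 = 91.00.

91.00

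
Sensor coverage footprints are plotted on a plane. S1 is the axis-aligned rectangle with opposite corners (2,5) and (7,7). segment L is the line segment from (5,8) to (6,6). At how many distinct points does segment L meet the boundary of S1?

The segment meets the boundary at (5.5,7).

1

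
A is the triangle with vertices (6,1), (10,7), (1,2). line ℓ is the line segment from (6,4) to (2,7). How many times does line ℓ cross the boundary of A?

1

The segment meets the boundary at (5.404,4.447).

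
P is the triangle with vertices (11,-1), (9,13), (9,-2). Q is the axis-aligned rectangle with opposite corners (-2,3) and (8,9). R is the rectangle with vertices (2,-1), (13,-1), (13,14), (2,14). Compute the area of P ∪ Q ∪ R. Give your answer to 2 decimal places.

190.00

By inclusion–exclusion:
Individual areas: |P| = 15, |Q| = 60, |R| = 165.
|P∩Q| = 0.
|P∩R| = 14.
|Q∩R|: x∈[2,8], y∈[3,9] → 6·6 = 36.
|P∩Q∩R| = 0.
|P ∪ Q ∪ R| = 240 − 50 + 0 = 190.00.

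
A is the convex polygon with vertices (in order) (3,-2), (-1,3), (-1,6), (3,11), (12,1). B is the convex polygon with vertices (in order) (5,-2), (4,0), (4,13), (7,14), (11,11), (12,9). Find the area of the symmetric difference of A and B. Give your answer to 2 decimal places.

|A| = 90.5, |B| = 77, |A∩B| = 31.7098.
|A △ B| = |A| + |B| − 2·|A∩B| = 90.5 + 77 − 63.4196 = 104.08.

104.08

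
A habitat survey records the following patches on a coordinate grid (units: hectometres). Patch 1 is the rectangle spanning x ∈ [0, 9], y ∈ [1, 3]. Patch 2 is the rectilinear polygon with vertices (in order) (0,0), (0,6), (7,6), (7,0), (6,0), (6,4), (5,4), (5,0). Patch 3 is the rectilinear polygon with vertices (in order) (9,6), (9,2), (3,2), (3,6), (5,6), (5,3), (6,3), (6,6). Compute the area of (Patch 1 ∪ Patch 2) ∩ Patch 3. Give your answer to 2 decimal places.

15.00

|Patch 1 ∪ Patch 2| = 44.
|(Patch 1 ∪ Patch 2) ∩ Patch 3| = 15.00.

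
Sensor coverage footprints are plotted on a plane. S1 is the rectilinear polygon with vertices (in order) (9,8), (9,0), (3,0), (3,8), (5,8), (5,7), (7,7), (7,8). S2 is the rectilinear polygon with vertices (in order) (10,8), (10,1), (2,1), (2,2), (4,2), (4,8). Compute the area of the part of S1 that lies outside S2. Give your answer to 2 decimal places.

|S1| = 46, |S1∩S2| = 34.
|S1 ∖ S2| = |S1| − |S1∩S2| = 46 − 34 = 12.00.

12.00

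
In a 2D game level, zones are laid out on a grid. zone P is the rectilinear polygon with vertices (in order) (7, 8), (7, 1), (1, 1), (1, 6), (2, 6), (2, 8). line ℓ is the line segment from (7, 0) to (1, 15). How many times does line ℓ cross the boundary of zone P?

2

The segment meets the boundary at (3.8,8), (6.6,1).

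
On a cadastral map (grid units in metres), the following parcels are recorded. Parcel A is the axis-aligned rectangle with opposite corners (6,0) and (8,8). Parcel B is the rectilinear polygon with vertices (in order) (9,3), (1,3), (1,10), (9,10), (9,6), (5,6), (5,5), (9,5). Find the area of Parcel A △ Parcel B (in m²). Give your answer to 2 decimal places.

52.00

|Parcel A| = 16, |Parcel B| = 52, |Parcel A∩Parcel B| = 8.
|Parcel A △ Parcel B| = |Parcel A| + |Parcel B| − 2·|Parcel A∩Parcel B| = 16 + 52 − 16 = 52.00.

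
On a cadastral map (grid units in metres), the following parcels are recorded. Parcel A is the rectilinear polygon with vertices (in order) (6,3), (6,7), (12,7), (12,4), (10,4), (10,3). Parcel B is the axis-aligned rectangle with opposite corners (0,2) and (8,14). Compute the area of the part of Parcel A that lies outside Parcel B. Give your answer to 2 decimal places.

|Parcel A| = 22, |Parcel A∩Parcel B| = 8.
|Parcel A ∖ Parcel B| = |Parcel A| − |Parcel A∩Parcel B| = 22 − 8 = 14.00.

14.00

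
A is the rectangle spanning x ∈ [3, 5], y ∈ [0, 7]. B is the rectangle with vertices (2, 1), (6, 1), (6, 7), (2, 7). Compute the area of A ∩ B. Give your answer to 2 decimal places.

|A∩B|: x∈[3,5], y∈[1,7] → 2·6 = 12.

12.00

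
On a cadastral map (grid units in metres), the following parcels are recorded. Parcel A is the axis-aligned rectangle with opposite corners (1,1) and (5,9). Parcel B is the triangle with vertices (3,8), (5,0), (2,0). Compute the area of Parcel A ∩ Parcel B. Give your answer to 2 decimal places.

9.19

The intersection is the polygon with vertices (2.125,1), (3,8), (4.75,1).
By the shoelace formula its area is 9.19.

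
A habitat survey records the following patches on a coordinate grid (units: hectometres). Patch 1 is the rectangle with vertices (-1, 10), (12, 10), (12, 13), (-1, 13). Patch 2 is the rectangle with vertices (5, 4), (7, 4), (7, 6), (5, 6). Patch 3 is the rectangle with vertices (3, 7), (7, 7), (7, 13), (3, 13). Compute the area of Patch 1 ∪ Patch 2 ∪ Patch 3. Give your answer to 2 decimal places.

55.00

By inclusion–exclusion:
Individual areas: |Patch 1| = 39, |Patch 2| = 4, |Patch 3| = 24.
|Patch 1∩Patch 2| = 0 (no overlap).
|Patch 1∩Patch 3|: x∈[3,7], y∈[10,13] → 4·3 = 12.
|Patch 2∩Patch 3| = 0 (no overlap).
|Patch 1∩Patch 2∩Patch 3| = 0.
|Patch 1 ∪ Patch 2 ∪ Patch 3| = 67 − 12 + 0 = 55.00.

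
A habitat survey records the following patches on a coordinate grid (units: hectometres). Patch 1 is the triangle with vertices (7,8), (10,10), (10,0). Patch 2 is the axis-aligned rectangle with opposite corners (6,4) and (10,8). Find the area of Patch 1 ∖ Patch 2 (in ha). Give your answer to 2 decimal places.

|Patch 1| = 15, |Patch 1∩Patch 2| = 9.
|Patch 1 ∖ Patch 2| = |Patch 1| − |Patch 1∩Patch 2| = 15 − 9 = 6.00.

6.00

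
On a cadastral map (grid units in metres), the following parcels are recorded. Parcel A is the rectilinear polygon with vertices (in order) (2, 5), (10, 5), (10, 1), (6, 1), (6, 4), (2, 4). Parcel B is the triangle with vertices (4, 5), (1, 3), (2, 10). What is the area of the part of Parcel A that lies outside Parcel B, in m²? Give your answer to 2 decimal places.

18.75

|Parcel A| = 20, |Parcel A∩Parcel B| = 1.25.
|Parcel A ∖ Parcel B| = |Parcel A| − |Parcel A∩Parcel B| = 20 − 1.25 = 18.75.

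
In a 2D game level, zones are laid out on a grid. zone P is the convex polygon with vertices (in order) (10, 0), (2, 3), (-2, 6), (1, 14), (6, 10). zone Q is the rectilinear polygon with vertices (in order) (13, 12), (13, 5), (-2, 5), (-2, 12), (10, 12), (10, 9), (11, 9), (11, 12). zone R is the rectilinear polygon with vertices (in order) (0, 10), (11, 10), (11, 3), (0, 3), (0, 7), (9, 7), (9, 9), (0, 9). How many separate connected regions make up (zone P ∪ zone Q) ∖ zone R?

3

(zone P ∪ zone Q) ∖ zone R splits into 3 disjoint pieces (area 55.4167, area 14, area 10.2).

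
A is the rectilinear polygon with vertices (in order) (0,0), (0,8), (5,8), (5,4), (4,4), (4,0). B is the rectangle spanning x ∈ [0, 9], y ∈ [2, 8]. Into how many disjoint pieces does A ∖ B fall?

A ∖ B is a single connected region.

1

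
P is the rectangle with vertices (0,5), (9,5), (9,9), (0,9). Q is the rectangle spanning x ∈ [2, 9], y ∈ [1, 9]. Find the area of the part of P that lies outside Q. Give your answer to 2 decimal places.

8.00

|P∩Q|: x∈[2,9], y∈[5,9] → 7·4 = 28.
|P| = 36.
|P ∖ Q| = |P| − |P∩Q| = 36 − 28 = 8.00.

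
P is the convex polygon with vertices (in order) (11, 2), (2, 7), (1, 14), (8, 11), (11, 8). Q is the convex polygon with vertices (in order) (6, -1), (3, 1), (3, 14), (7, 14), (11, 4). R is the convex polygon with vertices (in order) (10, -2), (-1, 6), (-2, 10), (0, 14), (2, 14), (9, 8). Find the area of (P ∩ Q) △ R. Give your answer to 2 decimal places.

78.41

|P ∩ Q| = 48.4603.
|(P ∩ Q) ∩ R| = 36.0273.
|(P ∩ Q) △ R| = 48.4603 + 102 − 72.0545 = 78.41.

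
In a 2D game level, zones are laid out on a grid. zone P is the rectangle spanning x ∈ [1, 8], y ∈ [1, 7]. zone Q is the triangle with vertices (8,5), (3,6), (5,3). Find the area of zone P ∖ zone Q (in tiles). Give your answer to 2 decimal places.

|zone P| = 42, |zone P∩zone Q| = 6.5.
|zone P ∖ zone Q| = |zone P| − |zone P∩zone Q| = 42 − 6.5 = 35.50.

35.50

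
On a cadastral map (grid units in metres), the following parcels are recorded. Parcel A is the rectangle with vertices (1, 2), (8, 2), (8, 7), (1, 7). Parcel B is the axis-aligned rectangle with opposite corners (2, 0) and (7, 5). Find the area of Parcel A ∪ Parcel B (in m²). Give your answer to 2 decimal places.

By inclusion–exclusion:
Individual areas: |Parcel A| = 35, |Parcel B| = 25.
|Parcel A∩Parcel B|: x∈[2,7], y∈[2,5] → 5·3 = 15.
|Parcel A ∪ Parcel B| = 60 − 15 = 45.00.

45.00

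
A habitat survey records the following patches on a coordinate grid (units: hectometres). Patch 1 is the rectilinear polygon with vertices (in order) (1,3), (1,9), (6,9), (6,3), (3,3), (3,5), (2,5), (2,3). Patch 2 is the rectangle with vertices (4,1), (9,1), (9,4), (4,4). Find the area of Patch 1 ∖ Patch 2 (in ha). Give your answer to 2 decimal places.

|Patch 1| = 28, |Patch 1∩Patch 2| = 2.
|Patch 1 ∖ Patch 2| = |Patch 1| − |Patch 1∩Patch 2| = 28 − 2 = 26.00.

26.00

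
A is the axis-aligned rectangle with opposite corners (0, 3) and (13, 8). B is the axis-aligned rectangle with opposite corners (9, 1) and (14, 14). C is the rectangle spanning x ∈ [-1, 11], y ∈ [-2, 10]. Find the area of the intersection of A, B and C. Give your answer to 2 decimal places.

The intersection is the polygon with vertices (9,3), (9,8), (11,8), (11,3).
By the shoelace formula its area is 10.00.

10.00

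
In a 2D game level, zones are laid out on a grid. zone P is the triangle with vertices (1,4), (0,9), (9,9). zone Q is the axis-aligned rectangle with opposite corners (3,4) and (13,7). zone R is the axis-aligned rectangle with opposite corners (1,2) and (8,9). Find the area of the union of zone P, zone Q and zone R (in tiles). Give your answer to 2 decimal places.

By inclusion–exclusion:
Individual areas: |zone P| = 22.5, |zone Q| = 30, |zone R| = 49.
|zone P∩zone Q| = 2.45.
|zone P∩zone R| = 19.6875.
|zone Q∩zone R|: x∈[3,8], y∈[4,7] → 5·3 = 15.
|zone P∩zone Q∩zone R| = 2.45.
|zone P ∪ zone Q ∪ zone R| = 101.5 − 37.1375 + 2.45 = 66.81.

66.81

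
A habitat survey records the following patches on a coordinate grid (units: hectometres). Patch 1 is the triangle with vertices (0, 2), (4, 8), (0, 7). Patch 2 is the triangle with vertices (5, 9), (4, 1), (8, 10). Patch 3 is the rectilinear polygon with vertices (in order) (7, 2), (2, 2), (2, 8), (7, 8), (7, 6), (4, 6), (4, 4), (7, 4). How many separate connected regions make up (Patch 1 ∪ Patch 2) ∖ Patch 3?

(Patch 1 ∪ Patch 2) ∖ Patch 3 splits into 4 disjoint pieces (area 7.5, area 3.6875, area 2.5556, area 0.1597).

4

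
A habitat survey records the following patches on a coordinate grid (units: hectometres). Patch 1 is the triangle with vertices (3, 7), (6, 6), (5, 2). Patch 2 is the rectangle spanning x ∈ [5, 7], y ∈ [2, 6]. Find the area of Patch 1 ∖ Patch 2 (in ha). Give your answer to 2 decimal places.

4.50

|Patch 1| = 6.5, |Patch 1∩Patch 2| = 2.
|Patch 1 ∖ Patch 2| = |Patch 1| − |Patch 1∩Patch 2| = 6.5 − 2 = 4.50.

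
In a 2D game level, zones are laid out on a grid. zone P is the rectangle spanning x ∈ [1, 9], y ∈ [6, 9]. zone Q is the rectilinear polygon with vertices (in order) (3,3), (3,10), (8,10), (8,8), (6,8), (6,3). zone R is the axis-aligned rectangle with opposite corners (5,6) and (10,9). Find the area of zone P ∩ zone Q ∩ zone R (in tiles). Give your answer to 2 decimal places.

5.00

The intersection is the polygon with vertices (8,8), (6,8), (6,6), (5,6), (5,9), (8,9).
By the shoelace formula its area is 5.00.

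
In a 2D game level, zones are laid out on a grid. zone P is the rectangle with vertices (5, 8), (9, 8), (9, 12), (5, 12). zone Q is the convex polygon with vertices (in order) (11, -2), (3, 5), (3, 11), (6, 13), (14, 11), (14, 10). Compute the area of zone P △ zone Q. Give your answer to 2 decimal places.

92.00

|zone P| = 16, |zone Q| = 108, |zone P∩zone Q| = 16.
|zone P △ zone Q| = |zone P| + |zone Q| − 2·|zone P∩zone Q| = 16 + 108 − 32 = 92.00.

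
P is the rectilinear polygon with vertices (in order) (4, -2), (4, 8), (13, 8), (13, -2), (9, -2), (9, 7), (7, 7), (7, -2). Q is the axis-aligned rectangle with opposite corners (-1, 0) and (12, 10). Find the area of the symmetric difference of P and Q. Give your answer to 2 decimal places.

102.00

|P| = 72, |Q| = 130, |P∩Q| = 50.
|P △ Q| = |P| + |Q| − 2·|P∩Q| = 72 + 130 − 100 = 102.00.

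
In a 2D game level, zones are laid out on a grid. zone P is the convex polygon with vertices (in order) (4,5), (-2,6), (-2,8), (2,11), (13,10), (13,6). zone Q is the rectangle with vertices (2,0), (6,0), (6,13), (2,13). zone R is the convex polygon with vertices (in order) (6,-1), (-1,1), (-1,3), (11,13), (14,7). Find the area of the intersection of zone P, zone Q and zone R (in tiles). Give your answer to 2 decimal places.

8.11

The intersection is the polygon with vertices (2,5.5), (6,8.833), (6,5.222), (4,5), (2,5.333).
By the shoelace formula its area is 8.11.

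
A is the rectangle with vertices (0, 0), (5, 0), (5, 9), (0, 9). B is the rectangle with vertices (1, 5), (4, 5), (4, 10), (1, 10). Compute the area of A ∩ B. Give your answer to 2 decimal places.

|A∩B|: x∈[1,4], y∈[5,9] → 3·4 = 12.

12.00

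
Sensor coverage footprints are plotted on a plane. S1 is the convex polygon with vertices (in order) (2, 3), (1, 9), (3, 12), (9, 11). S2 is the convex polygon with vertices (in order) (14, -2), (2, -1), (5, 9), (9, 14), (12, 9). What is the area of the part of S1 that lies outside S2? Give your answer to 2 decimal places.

|S1| = 35, |S1∩S2| = 9.4757.
|S1 ∖ S2| = |S1| − |S1∩S2| = 35 − 9.4757 = 25.52.

25.52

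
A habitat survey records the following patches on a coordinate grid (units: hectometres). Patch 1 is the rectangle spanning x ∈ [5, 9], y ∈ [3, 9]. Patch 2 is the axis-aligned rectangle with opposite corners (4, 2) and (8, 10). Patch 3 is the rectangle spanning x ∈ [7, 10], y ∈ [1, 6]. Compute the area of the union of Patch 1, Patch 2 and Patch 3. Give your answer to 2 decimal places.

By inclusion–exclusion:
Individual areas: |Patch 1| = 24, |Patch 2| = 32, |Patch 3| = 15.
|Patch 1∩Patch 2|: x∈[5,8], y∈[3,9] → 3·6 = 18.
|Patch 1∩Patch 3|: x∈[7,9], y∈[3,6] → 2·3 = 6.
|Patch 2∩Patch 3|: x∈[7,8], y∈[2,6] → 1·4 = 4.
|Patch 1∩Patch 2∩Patch 3| = 3.
|Patch 1 ∪ Patch 2 ∪ Patch 3| = 71 − 28 + 3 = 46.00.

46.00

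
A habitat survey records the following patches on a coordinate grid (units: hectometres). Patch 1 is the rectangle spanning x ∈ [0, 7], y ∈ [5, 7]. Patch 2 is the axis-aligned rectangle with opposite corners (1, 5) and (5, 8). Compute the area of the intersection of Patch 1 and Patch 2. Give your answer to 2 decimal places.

8.00

|Patch 1∩Patch 2|: x∈[1,5], y∈[5,7] → 4·2 = 8.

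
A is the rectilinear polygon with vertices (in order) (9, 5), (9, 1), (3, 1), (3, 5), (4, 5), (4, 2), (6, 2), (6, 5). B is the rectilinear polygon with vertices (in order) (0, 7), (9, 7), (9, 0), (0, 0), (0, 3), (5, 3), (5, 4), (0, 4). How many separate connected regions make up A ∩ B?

2

A ∩ B splits into 2 disjoint pieces (area 16, area 1).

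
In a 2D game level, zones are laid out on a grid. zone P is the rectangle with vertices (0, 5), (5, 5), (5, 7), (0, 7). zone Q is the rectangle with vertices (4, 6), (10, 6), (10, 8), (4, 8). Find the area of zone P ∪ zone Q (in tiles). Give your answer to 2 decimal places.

21.00

By inclusion–exclusion:
Individual areas: |zone P| = 10, |zone Q| = 12.
|zone P∩zone Q|: x∈[4,5], y∈[6,7] → 1·1 = 1.
|zone P ∪ zone Q| = 22 − 1 = 21.00.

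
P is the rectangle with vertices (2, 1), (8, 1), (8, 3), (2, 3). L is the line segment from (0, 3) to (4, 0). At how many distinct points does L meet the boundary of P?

The segment meets the boundary at (2.667,1), (2,1.5).

2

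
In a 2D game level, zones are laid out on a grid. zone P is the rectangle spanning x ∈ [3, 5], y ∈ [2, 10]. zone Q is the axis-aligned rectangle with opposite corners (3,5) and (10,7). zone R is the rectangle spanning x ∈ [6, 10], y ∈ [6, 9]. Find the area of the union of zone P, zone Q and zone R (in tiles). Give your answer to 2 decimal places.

34.00

By inclusion–exclusion:
Individual areas: |zone P| = 16, |zone Q| = 14, |zone R| = 12.
|zone P∩zone Q|: x∈[3,5], y∈[5,7] → 2·2 = 4.
|zone P∩zone R| = 0 (no overlap).
|zone Q∩zone R|: x∈[6,10], y∈[6,7] → 4·1 = 4.
|zone P∩zone Q∩zone R| = 0.
|zone P ∪ zone Q ∪ zone R| = 42 − 8 + 0 = 34.00.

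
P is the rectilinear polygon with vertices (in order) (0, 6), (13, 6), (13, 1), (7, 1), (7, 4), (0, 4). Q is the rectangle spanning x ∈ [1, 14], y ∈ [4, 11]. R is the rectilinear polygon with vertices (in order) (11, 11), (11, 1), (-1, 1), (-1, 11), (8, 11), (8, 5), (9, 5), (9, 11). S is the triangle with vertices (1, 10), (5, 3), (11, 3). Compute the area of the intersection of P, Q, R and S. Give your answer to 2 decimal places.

8.56

The intersection is the polygon with vertices (4.429,4), (3.286,6), (6.714,6), (8,5.1), (8,5), (8.143,5), (9.571,4), (7,4).
By the shoelace formula its area is 8.56.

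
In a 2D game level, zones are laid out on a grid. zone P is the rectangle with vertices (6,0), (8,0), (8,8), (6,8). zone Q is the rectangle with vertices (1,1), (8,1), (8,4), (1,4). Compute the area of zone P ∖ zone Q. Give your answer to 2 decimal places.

10.00

|zone P∩zone Q|: x∈[6,8], y∈[1,4] → 2·3 = 6.
|zone P| = 16.
|zone P ∖ zone Q| = |zone P| − |zone P∩zone Q| = 16 − 6 = 10.00.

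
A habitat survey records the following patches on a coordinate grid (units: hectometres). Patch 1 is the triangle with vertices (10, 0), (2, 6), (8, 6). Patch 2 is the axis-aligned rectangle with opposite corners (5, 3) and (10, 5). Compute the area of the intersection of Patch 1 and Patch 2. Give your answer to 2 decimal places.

The intersection is the polygon with vertices (5,3.75), (5,5), (8.333,5), (9,3), (6,3).
By the shoelace formula its area is 6.96.

6.96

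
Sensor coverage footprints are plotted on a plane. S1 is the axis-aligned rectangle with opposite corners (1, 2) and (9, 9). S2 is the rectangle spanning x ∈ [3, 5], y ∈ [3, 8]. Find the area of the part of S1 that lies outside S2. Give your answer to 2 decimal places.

|S1∩S2|: x∈[3,5], y∈[3,8] → 2·5 = 10.
|S1| = 56.
|S1 ∖ S2| = |S1| − |S1∩S2| = 56 − 10 = 46.00.

46.00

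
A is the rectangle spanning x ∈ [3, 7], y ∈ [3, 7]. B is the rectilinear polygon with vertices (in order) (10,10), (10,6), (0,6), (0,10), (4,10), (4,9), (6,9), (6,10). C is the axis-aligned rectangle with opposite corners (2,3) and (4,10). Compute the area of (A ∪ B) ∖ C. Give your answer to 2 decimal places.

39.00

|A ∪ B| = 50.
|(A ∪ B) ∩ C| = 11.
|(A ∪ B) ∖ C| = 50 − 11 = 39.00.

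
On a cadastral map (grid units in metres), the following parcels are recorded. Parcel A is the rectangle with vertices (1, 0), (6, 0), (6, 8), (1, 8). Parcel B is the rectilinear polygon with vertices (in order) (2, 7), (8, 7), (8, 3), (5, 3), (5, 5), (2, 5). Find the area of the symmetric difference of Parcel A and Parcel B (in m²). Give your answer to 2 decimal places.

|Parcel A| = 40, |Parcel B| = 18, |Parcel A∩Parcel B| = 10.
|Parcel A △ Parcel B| = |Parcel A| + |Parcel B| − 2·|Parcel A∩Parcel B| = 40 + 18 − 20 = 38.00.

38.00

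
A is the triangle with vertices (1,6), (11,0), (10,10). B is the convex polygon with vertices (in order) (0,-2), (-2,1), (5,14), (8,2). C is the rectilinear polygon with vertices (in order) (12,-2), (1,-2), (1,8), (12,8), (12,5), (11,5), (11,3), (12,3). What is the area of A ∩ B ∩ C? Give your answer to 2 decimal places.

19.68

The intersection is the polygon with vertices (5.5,8), (6.5,8), (8,2), (7.818,1.909), (1,6).
By the shoelace formula its area is 19.68.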